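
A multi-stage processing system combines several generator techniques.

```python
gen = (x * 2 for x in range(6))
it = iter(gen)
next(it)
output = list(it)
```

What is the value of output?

Step 1: Generator produces [0, 2, 4, 6, 8, 10].
Step 2: next(it) consumes first element (0).
Step 3: list(it) collects remaining: [2, 4, 6, 8, 10].
Therefore output = [2, 4, 6, 8, 10].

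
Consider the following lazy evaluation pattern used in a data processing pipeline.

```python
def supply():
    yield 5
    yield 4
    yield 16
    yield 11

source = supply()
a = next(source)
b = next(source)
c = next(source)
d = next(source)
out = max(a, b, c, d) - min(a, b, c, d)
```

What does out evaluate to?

Step 1: Create generator and consume all values:
  a = next(source) = 5
  b = next(source) = 4
  c = next(source) = 16
  d = next(source) = 11
Step 2: max = 16, min = 4, out = 16 - 4 = 12.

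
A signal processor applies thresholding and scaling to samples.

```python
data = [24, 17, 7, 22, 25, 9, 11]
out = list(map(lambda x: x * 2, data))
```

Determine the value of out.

Step 1: Apply lambda x: x * 2 to each element:
  24 -> 48
  17 -> 34
  7 -> 14
  22 -> 44
  25 -> 50
  9 -> 18
  11 -> 22
Therefore out = [48, 34, 14, 44, 50, 18, 22].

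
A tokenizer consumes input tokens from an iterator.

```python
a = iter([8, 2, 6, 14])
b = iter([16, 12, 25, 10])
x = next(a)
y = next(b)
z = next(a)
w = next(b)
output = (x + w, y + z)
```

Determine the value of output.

Step 1: a iterates [8, 2, 6, 14], b iterates [16, 12, 25, 10].
Step 2: x = next(a) = 8, y = next(b) = 16.
Step 3: z = next(a) = 2, w = next(b) = 12.
Step 4: output = (8 + 12, 16 + 2) = (20, 18).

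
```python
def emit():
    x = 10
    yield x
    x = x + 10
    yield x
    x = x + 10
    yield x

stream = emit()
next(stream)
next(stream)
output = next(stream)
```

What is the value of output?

Step 1: Trace through generator execution:
  Yield 1: x starts at 10, yield 10
  Yield 2: x = 10 + 10 = 20, yield 20
  Yield 3: x = 20 + 10 = 30, yield 30
Step 2: First next() gets 10, second next() gets the second value, third next() yields 30.
Therefore output = 30.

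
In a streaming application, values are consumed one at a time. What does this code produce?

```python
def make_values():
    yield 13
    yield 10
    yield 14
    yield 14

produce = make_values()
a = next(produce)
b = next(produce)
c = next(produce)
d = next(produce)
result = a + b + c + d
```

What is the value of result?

Step 1: Create generator and consume all values:
  a = next(produce) = 13
  b = next(produce) = 10
  c = next(produce) = 14
  d = next(produce) = 14
Step 2: result = 13 + 10 + 14 + 14 = 51.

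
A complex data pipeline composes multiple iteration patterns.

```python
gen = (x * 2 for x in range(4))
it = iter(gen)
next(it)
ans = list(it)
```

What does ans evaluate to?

Step 1: Generator produces [0, 2, 4, 6].
Step 2: next(it) consumes first element (0).
Step 3: list(it) collects remaining: [2, 4, 6].
Therefore ans = [2, 4, 6].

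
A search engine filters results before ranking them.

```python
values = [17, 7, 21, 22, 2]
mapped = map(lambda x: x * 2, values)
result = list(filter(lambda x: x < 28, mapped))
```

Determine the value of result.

Step 1: Map x * 2:
  17 -> 34
  7 -> 14
  21 -> 42
  22 -> 44
  2 -> 4
Step 2: Filter for < 28:
  34: removed
  14: kept
  42: removed
  44: removed
  4: kept
Therefore result = [14, 4].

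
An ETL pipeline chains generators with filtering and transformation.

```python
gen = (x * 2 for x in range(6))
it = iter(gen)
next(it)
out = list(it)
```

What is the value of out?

Step 1: Generator produces [0, 2, 4, 6, 8, 10].
Step 2: next(it) consumes first element (0).
Step 3: list(it) collects remaining: [2, 4, 6, 8, 10].
Therefore out = [2, 4, 6, 8, 10].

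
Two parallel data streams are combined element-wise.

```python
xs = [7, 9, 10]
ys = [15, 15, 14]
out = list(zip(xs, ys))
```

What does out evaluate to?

Step 1: zip pairs elements at same index:
  Index 0: (7, 15)
  Index 1: (9, 15)
  Index 2: (10, 14)
Therefore out = [(7, 15), (9, 15), (10, 14)].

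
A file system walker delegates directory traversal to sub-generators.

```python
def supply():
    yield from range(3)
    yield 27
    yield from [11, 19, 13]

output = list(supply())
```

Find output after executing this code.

Step 1: Trace yields in order:
  yield 0
  yield 1
  yield 2
  yield 27
  yield 11
  yield 19
  yield 13
Therefore output = [0, 1, 2, 27, 11, 19, 13].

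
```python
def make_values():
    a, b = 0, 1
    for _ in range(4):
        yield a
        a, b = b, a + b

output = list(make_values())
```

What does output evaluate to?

Step 1: Fibonacci-like sequence starting with a=0, b=1:
  Iteration 1: yield a=0, then a,b = 1,1
  Iteration 2: yield a=1, then a,b = 1,2
  Iteration 3: yield a=1, then a,b = 2,3
  Iteration 4: yield a=2, then a,b = 3,5
Therefore output = [0, 1, 1, 2].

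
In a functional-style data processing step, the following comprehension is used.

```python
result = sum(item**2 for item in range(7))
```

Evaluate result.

Step 1: Compute item**2 for each item in range(7):
  item=0: 0**2 = 0
  item=1: 1**2 = 1
  item=2: 2**2 = 4
  item=3: 3**2 = 9
  item=4: 4**2 = 16
  item=5: 5**2 = 25
  item=6: 6**2 = 36
Step 2: sum = 0 + 1 + 4 + 9 + 16 + 25 + 36 = 91.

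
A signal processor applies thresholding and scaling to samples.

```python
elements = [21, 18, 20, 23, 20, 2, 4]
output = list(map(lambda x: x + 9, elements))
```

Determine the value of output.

Step 1: Apply lambda x: x + 9 to each element:
  21 -> 30
  18 -> 27
  20 -> 29
  23 -> 32
  20 -> 29
  2 -> 11
  4 -> 13
Therefore output = [30, 27, 29, 32, 29, 11, 13].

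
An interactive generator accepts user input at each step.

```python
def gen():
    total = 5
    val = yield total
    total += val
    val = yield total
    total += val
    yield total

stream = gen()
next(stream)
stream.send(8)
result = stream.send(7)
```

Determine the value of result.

Step 1: next() -> yield total=5.
Step 2: send(8) -> val=8, total = 5+8 = 13, yield 13.
Step 3: send(7) -> val=7, total = 13+7 = 20, yield 20.
Therefore result = 20.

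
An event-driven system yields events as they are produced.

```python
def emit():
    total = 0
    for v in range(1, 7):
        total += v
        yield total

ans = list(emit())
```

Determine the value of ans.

Step 1: Generator accumulates running sum:
  v=1: total = 1, yield 1
  v=2: total = 3, yield 3
  v=3: total = 6, yield 6
  v=4: total = 10, yield 10
  v=5: total = 15, yield 15
  v=6: total = 21, yield 21
Therefore ans = [1, 3, 6, 10, 15, 21].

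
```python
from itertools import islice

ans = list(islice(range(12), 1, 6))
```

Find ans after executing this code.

Step 1: islice(range(12), 1, 6) takes elements at indices [1, 6).
Step 2: Elements: [1, 2, 3, 4, 5].
Therefore ans = [1, 2, 3, 4, 5].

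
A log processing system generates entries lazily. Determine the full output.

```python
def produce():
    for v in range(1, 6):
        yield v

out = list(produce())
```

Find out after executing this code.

Step 1: The generator yields each value from range(1, 6).
Step 2: list() consumes all yields: [1, 2, 3, 4, 5].
Therefore out = [1, 2, 3, 4, 5].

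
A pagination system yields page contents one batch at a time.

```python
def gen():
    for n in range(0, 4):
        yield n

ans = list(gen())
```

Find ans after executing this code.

Step 1: The generator yields each value from range(0, 4).
Step 2: list() consumes all yields: [0, 1, 2, 3].
Therefore ans = [0, 1, 2, 3].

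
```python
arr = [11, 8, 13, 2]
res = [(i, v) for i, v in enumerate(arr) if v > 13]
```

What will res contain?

Step 1: Filter enumerate([11, 8, 13, 2]) keeping v > 13:
  (0, 11): 11 <= 13, excluded
  (1, 8): 8 <= 13, excluded
  (2, 13): 13 <= 13, excluded
  (3, 2): 2 <= 13, excluded
Therefore res = [].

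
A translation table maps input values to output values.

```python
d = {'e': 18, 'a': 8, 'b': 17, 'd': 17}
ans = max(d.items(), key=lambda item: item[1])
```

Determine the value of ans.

Step 1: Find item with maximum value:
  ('e', 18)
  ('a', 8)
  ('b', 17)
  ('d', 17)
Step 2: Maximum value is 18 at key 'e'.
Therefore ans = ('e', 18).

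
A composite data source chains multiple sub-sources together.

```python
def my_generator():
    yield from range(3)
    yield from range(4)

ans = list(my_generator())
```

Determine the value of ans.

Step 1: Trace yields in order:
  yield 0
  yield 1
  yield 2
  yield 0
  yield 1
  yield 2
  yield 3
Therefore ans = [0, 1, 2, 0, 1, 2, 3].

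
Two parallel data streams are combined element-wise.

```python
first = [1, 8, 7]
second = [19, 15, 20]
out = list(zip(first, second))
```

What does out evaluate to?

Step 1: zip pairs elements at same index:
  Index 0: (1, 19)
  Index 1: (8, 15)
  Index 2: (7, 20)
Therefore out = [(1, 19), (8, 15), (7, 20)].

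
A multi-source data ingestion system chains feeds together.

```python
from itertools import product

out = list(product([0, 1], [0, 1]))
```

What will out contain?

Step 1: product([0, 1], [0, 1]) gives all pairs:
  (0, 0)
  (0, 1)
  (1, 0)
  (1, 1)
Therefore out = [(0, 0), (0, 1), (1, 0), (1, 1)].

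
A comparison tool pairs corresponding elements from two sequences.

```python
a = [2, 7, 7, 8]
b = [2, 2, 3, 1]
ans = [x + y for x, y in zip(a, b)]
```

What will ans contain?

Step 1: Add corresponding elements:
  2 + 2 = 4
  7 + 2 = 9
  7 + 3 = 10
  8 + 1 = 9
Therefore ans = [4, 9, 10, 9].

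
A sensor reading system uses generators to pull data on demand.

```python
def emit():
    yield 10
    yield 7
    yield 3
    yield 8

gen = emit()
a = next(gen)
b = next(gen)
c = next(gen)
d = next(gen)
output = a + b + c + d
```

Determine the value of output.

Step 1: Create generator and consume all values:
  a = next(gen) = 10
  b = next(gen) = 7
  c = next(gen) = 3
  d = next(gen) = 8
Step 2: output = 10 + 7 + 3 + 8 = 28.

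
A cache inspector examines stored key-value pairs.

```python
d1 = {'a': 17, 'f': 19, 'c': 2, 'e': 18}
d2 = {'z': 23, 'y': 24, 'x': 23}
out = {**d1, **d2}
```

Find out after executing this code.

Step 1: Merge d1 and d2 (d2 values override on key conflicts).
Step 2: d1 has keys ['a', 'f', 'c', 'e'], d2 has keys ['z', 'y', 'x'].
Therefore out = {'a': 17, 'f': 19, 'c': 2, 'e': 18, 'z': 23, 'y': 24, 'x': 23}.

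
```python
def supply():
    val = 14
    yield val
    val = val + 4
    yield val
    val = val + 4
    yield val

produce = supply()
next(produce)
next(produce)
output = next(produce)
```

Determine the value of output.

Step 1: Trace through generator execution:
  Yield 1: val starts at 14, yield 14
  Yield 2: val = 14 + 4 = 18, yield 18
  Yield 3: val = 18 + 4 = 22, yield 22
Step 2: First next() gets 14, second next() gets the second value, third next() yields 22.
Therefore output = 22.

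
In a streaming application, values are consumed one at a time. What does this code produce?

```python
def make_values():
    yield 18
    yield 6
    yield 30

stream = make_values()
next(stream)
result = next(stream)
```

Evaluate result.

Step 1: make_values() creates a generator.
Step 2: next(stream) yields 18 (consumed and discarded).
Step 3: next(stream) yields 6, assigned to result.
Therefore result = 6.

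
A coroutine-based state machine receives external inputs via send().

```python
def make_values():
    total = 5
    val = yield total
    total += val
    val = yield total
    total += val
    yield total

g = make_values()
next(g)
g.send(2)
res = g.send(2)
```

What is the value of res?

Step 1: next() -> yield total=5.
Step 2: send(2) -> val=2, total = 5+2 = 7, yield 7.
Step 3: send(2) -> val=2, total = 7+2 = 9, yield 9.
Therefore res = 9.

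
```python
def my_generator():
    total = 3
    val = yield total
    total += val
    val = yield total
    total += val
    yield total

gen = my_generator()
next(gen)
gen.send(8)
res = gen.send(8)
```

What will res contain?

Step 1: next() -> yield total=3.
Step 2: send(8) -> val=8, total = 3+8 = 11, yield 11.
Step 3: send(8) -> val=8, total = 11+8 = 19, yield 19.
Therefore res = 19.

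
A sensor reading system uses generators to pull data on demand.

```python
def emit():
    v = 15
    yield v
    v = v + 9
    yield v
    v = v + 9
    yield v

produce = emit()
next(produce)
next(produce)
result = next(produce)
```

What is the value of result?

Step 1: Trace through generator execution:
  Yield 1: v starts at 15, yield 15
  Yield 2: v = 15 + 9 = 24, yield 24
  Yield 3: v = 24 + 9 = 33, yield 33
Step 2: First next() gets 15, second next() gets the second value, third next() yields 33.
Therefore result = 33.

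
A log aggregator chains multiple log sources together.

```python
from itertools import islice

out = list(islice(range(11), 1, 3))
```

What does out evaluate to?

Step 1: islice(range(11), 1, 3) takes elements at indices [1, 3).
Step 2: Elements: [1, 2].
Therefore out = [1, 2].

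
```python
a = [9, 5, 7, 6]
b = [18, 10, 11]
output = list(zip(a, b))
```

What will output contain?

Step 1: zip stops at shortest (len(a)=4, len(b)=3):
  Index 0: (9, 18)
  Index 1: (5, 10)
  Index 2: (7, 11)
Step 2: Last element of a (6) has no pair, dropped.
Therefore output = [(9, 18), (5, 10), (7, 11)].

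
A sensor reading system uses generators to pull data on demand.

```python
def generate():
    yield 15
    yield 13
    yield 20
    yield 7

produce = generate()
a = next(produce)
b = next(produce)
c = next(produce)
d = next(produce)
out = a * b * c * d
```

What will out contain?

Step 1: Create generator and consume all values:
  a = next(produce) = 15
  b = next(produce) = 13
  c = next(produce) = 20
  d = next(produce) = 7
Step 2: out = 15 * 13 * 20 * 7 = 27300.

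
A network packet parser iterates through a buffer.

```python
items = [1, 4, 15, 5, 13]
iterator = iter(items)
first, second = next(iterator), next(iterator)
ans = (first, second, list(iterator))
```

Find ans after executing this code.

Step 1: Create iterator over [1, 4, 15, 5, 13].
Step 2: first = 1, second = 4.
Step 3: Remaining elements: [15, 5, 13].
Therefore ans = (1, 4, [15, 5, 13]).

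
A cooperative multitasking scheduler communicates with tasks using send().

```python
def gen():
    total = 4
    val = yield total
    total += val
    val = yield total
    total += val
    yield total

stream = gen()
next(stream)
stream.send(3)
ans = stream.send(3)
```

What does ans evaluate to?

Step 1: next() -> yield total=4.
Step 2: send(3) -> val=3, total = 4+3 = 7, yield 7.
Step 3: send(3) -> val=3, total = 7+3 = 10, yield 10.
Therefore ans = 10.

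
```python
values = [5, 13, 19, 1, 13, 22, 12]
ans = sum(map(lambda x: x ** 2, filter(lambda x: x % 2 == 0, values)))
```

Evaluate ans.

Step 1: Filter even numbers from [5, 13, 19, 1, 13, 22, 12]: [22, 12]
Step 2: Square each: [484, 144]
Step 3: Sum = 628.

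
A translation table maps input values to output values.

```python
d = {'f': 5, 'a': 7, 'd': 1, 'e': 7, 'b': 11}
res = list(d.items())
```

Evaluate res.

Step 1: d.items() returns (key, value) pairs in insertion order.
Therefore res = [('f', 5), ('a', 7), ('d', 1), ('e', 7), ('b', 11)].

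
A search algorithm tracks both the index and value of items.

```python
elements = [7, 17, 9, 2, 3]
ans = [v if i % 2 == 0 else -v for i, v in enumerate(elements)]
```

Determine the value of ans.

Step 1: For each (i, v), keep v if i is even, negate if odd:
  i=0 (even): keep 7
  i=1 (odd): negate to -17
  i=2 (even): keep 9
  i=3 (odd): negate to -2
  i=4 (even): keep 3
Therefore ans = [7, -17, 9, -2, 3].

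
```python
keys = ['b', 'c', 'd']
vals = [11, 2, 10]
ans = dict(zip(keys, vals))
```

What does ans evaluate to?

Step 1: zip pairs keys with values:
  'b' -> 11
  'c' -> 2
  'd' -> 10
Therefore ans = {'b': 11, 'c': 2, 'd': 10}.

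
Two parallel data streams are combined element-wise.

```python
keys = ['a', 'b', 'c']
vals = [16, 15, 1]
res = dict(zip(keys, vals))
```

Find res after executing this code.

Step 1: zip pairs keys with values:
  'a' -> 16
  'b' -> 15
  'c' -> 1
Therefore res = {'a': 16, 'b': 15, 'c': 1}.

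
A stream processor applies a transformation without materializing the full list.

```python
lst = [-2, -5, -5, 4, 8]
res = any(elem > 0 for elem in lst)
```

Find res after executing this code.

Step 1: Check elem > 0 for each element in [-2, -5, -5, 4, 8]:
  -2 > 0: False
  -5 > 0: False
  -5 > 0: False
  4 > 0: True
  8 > 0: True
Step 2: any() returns True.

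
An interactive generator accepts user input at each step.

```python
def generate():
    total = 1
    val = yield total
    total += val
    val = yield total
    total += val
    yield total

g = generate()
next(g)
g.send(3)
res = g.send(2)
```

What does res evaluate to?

Step 1: next() -> yield total=1.
Step 2: send(3) -> val=3, total = 1+3 = 4, yield 4.
Step 3: send(2) -> val=2, total = 4+2 = 6, yield 6.
Therefore res = 6.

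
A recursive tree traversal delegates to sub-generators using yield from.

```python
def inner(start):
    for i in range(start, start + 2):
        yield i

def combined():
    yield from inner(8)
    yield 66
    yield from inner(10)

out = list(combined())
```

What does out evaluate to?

Step 1: combined() delegates to inner(8):
  yield 8
  yield 9
Step 2: yield 66
Step 3: Delegates to inner(10):
  yield 10
  yield 11
Therefore out = [8, 9, 66, 10, 11].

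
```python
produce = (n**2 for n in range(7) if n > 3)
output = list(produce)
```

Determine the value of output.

Step 1: For range(7), keep n > 3, then square:
  n=0: 0 <= 3, excluded
  n=1: 1 <= 3, excluded
  n=2: 2 <= 3, excluded
  n=3: 3 <= 3, excluded
  n=4: 4 > 3, yield 4**2 = 16
  n=5: 5 > 3, yield 5**2 = 25
  n=6: 6 > 3, yield 6**2 = 36
Therefore output = [16, 25, 36].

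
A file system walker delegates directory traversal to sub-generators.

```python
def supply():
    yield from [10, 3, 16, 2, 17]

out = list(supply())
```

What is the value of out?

Step 1: yield from delegates to the iterable, yielding each element.
Step 2: Collected values: [10, 3, 16, 2, 17].
Therefore out = [10, 3, 16, 2, 17].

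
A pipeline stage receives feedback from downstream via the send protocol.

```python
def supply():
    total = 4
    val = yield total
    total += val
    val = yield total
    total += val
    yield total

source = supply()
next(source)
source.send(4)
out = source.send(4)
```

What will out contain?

Step 1: next() -> yield total=4.
Step 2: send(4) -> val=4, total = 4+4 = 8, yield 8.
Step 3: send(4) -> val=4, total = 8+4 = 12, yield 12.
Therefore out = 12.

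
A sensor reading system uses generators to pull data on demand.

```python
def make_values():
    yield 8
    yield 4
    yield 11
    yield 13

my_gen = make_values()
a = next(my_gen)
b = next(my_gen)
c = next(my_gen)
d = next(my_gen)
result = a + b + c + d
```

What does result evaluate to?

Step 1: Create generator and consume all values:
  a = next(my_gen) = 8
  b = next(my_gen) = 4
  c = next(my_gen) = 11
  d = next(my_gen) = 13
Step 2: result = 8 + 4 + 11 + 13 = 36.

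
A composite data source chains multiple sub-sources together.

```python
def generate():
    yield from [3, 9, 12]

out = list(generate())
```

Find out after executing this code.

Step 1: yield from delegates to the iterable, yielding each element.
Step 2: Collected values: [3, 9, 12].
Therefore out = [3, 9, 12].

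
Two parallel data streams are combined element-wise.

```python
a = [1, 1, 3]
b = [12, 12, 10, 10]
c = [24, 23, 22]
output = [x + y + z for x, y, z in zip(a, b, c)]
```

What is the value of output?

Step 1: zip three lists (truncates to shortest, len=3):
  1 + 12 + 24 = 37
  1 + 12 + 23 = 36
  3 + 10 + 22 = 35
Therefore output = [37, 36, 35].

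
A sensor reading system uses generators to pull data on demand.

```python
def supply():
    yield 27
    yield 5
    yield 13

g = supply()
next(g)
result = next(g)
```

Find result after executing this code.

Step 1: supply() creates a generator.
Step 2: next(g) yields 27 (consumed and discarded).
Step 3: next(g) yields 5, assigned to result.
Therefore result = 5.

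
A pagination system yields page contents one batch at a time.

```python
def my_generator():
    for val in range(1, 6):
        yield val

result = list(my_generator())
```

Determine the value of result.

Step 1: The generator yields each value from range(1, 6).
Step 2: list() consumes all yields: [1, 2, 3, 4, 5].
Therefore result = [1, 2, 3, 4, 5].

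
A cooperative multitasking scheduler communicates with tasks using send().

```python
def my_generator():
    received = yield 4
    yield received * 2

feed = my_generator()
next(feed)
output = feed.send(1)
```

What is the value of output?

Step 1: next(feed) advances to first yield, producing 4.
Step 2: send(1) resumes, received = 1.
Step 3: yield received * 2 = 1 * 2 = 2.
Therefore output = 2.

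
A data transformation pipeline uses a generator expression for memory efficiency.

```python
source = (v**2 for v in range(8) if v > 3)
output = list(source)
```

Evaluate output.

Step 1: For range(8), keep v > 3, then square:
  v=0: 0 <= 3, excluded
  v=1: 1 <= 3, excluded
  v=2: 2 <= 3, excluded
  v=3: 3 <= 3, excluded
  v=4: 4 > 3, yield 4**2 = 16
  v=5: 5 > 3, yield 5**2 = 25
  v=6: 6 > 3, yield 6**2 = 36
  v=7: 7 > 3, yield 7**2 = 49
Therefore output = [16, 25, 36, 49].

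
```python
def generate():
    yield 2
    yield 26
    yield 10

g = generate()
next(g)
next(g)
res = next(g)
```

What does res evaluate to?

Step 1: generate() creates a generator.
Step 2: next(g) yields 2 (consumed and discarded).
Step 3: next(g) yields 26 (consumed and discarded).
Step 4: next(g) yields 10, assigned to res.
Therefore res = 10.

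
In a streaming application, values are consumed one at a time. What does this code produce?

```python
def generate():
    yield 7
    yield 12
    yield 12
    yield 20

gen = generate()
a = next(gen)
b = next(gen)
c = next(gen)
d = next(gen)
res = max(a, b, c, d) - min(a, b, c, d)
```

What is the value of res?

Step 1: Create generator and consume all values:
  a = next(gen) = 7
  b = next(gen) = 12
  c = next(gen) = 12
  d = next(gen) = 20
Step 2: max = 20, min = 7, res = 20 - 7 = 13.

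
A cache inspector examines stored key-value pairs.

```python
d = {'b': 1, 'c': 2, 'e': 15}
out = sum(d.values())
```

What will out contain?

Step 1: d.values() = [1, 2, 15].
Step 2: sum = 18.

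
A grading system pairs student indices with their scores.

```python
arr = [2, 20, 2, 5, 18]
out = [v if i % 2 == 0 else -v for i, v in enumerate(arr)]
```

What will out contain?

Step 1: For each (i, v), keep v if i is even, negate if odd:
  i=0 (even): keep 2
  i=1 (odd): negate to -20
  i=2 (even): keep 2
  i=3 (odd): negate to -5
  i=4 (even): keep 18
Therefore out = [2, -20, 2, -5, 18].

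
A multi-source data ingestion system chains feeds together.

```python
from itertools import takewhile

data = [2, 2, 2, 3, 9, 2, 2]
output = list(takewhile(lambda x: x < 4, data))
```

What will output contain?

Step 1: takewhile stops at first element >= 4:
  2 < 4: take
  2 < 4: take
  2 < 4: take
  3 < 4: take
  9 >= 4: stop
Therefore output = [2, 2, 2, 3].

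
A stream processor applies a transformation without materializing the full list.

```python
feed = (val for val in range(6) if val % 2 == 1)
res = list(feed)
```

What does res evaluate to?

Step 1: Filter range(6) keeping only odd values:
  val=0: even, excluded
  val=1: odd, included
  val=2: even, excluded
  val=3: odd, included
  val=4: even, excluded
  val=5: odd, included
Therefore res = [1, 3, 5].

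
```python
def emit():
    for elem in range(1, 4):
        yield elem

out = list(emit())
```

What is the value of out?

Step 1: The generator yields each value from range(1, 4).
Step 2: list() consumes all yields: [1, 2, 3].
Therefore out = [1, 2, 3].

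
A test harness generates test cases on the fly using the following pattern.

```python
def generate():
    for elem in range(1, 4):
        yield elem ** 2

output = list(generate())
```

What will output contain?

Step 1: For each elem in range(1, 4), yield elem**2:
  elem=1: yield 1**2 = 1
  elem=2: yield 2**2 = 4
  elem=3: yield 3**2 = 9
Therefore output = [1, 4, 9].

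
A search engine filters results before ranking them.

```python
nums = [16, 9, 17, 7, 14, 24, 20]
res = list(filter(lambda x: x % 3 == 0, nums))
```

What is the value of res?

Step 1: Filter elements divisible by 3:
  16 % 3 = 1: removed
  9 % 3 = 0: kept
  17 % 3 = 2: removed
  7 % 3 = 1: removed
  14 % 3 = 2: removed
  24 % 3 = 0: kept
  20 % 3 = 2: removed
Therefore res = [9, 24].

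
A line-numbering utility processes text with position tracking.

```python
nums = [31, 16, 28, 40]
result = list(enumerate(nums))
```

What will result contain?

Step 1: enumerate pairs each element with its index:
  (0, 31)
  (1, 16)
  (2, 28)
  (3, 40)
Therefore result = [(0, 31), (1, 16), (2, 28), (3, 40)].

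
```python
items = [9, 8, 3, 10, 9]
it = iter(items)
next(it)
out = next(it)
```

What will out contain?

Step 1: Create iterator over [9, 8, 3, 10, 9].
Step 2: next() consumes 9.
Step 3: next() returns 8.
Therefore out = 8.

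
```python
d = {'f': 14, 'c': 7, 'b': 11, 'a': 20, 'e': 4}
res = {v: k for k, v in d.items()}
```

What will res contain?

Step 1: Invert dict (swap keys and values):
  'f': 14 -> 14: 'f'
  'c': 7 -> 7: 'c'
  'b': 11 -> 11: 'b'
  'a': 20 -> 20: 'a'
  'e': 4 -> 4: 'e'
Therefore res = {14: 'f', 7: 'c', 11: 'b', 20: 'a', 4: 'e'}.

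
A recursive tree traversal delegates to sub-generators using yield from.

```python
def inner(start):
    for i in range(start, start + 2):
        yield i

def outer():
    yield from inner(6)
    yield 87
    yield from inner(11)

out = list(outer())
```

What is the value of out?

Step 1: outer() delegates to inner(6):
  yield 6
  yield 7
Step 2: yield 87
Step 3: Delegates to inner(11):
  yield 11
  yield 12
Therefore out = [6, 7, 87, 11, 12].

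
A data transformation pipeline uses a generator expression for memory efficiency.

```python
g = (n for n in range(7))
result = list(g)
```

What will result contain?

Step 1: Generator expression iterates range(7): [0, 1, 2, 3, 4, 5, 6].
Step 2: list() collects all values.
Therefore result = [0, 1, 2, 3, 4, 5, 6].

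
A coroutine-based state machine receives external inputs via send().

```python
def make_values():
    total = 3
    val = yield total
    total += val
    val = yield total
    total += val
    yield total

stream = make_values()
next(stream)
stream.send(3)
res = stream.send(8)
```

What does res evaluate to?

Step 1: next() -> yield total=3.
Step 2: send(3) -> val=3, total = 3+3 = 6, yield 6.
Step 3: send(8) -> val=8, total = 6+8 = 14, yield 14.
Therefore res = 14.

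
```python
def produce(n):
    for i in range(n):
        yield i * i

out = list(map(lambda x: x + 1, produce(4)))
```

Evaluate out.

Step 1: produce(4) yields squares: [0, 1, 4, 9].
Step 2: map adds 1 to each: [1, 2, 5, 10].
Therefore out = [1, 2, 5, 10].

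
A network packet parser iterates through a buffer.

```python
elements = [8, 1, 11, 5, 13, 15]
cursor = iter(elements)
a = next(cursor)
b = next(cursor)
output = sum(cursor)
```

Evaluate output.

Step 1: Create iterator over [8, 1, 11, 5, 13, 15].
Step 2: a = next() = 8, b = next() = 1.
Step 3: sum() of remaining [11, 5, 13, 15] = 44.
Therefore output = 44.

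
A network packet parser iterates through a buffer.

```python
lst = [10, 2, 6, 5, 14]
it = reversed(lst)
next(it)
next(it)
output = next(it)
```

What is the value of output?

Step 1: reversed([10, 2, 6, 5, 14]) gives iterator: [14, 5, 6, 2, 10].
Step 2: First next() = 14, second next() = 5.
Step 3: Third next() = 6.
Therefore output = 6.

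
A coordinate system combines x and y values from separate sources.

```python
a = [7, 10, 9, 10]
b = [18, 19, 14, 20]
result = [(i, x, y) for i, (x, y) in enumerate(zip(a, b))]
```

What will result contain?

Step 1: enumerate(zip(a, b)) gives index with paired elements:
  i=0: (7, 18)
  i=1: (10, 19)
  i=2: (9, 14)
  i=3: (10, 20)
Therefore result = [(0, 7, 18), (1, 10, 19), (2, 9, 14), (3, 10, 20)].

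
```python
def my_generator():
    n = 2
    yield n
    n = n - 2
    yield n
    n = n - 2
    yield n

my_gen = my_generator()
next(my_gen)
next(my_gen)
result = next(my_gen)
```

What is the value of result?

Step 1: Trace through generator execution:
  Yield 1: n starts at 2, yield 2
  Yield 2: n = 2 - 2 = 0, yield 0
  Yield 3: n = 0 - 2 = -2, yield -2
Step 2: First next() gets 2, second next() gets the second value, third next() yields -2.
Therefore result = -2.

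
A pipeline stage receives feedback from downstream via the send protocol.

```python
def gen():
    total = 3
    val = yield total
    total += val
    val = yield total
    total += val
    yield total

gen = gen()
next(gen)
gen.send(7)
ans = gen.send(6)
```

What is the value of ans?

Step 1: next() -> yield total=3.
Step 2: send(7) -> val=7, total = 3+7 = 10, yield 10.
Step 3: send(6) -> val=6, total = 10+6 = 16, yield 16.
Therefore ans = 16.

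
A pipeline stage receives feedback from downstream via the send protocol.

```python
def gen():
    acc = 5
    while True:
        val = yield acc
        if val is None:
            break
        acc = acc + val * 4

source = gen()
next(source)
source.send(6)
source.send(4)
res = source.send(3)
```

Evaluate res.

Step 1: next() -> yield acc=5.
Step 2: send(6) -> val=6, acc = 5 + 6*4 = 29, yield 29.
Step 3: send(4) -> val=4, acc = 29 + 4*4 = 45, yield 45.
Step 4: send(3) -> val=3, acc = 45 + 3*4 = 57, yield 57.
Therefore res = 57.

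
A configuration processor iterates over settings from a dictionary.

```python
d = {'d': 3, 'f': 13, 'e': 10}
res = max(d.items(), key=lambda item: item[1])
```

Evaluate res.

Step 1: Find item with maximum value:
  ('d', 3)
  ('f', 13)
  ('e', 10)
Step 2: Maximum value is 13 at key 'f'.
Therefore res = ('f', 13).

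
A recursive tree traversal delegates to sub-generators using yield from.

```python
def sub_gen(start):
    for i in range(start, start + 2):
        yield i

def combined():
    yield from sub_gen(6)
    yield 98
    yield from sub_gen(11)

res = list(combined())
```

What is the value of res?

Step 1: combined() delegates to sub_gen(6):
  yield 6
  yield 7
Step 2: yield 98
Step 3: Delegates to sub_gen(11):
  yield 11
  yield 12
Therefore res = [6, 7, 98, 11, 12].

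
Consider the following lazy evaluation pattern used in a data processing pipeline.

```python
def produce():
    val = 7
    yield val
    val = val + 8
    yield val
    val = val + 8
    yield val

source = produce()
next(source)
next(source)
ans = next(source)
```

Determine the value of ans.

Step 1: Trace through generator execution:
  Yield 1: val starts at 7, yield 7
  Yield 2: val = 7 + 8 = 15, yield 15
  Yield 3: val = 15 + 8 = 23, yield 23
Step 2: First next() gets 7, second next() gets the second value, third next() yields 23.
Therefore ans = 23.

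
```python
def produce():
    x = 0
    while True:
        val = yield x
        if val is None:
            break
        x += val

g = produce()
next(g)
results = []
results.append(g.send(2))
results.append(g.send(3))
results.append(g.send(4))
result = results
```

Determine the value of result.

Step 1: next(g) -> yield 0.
Step 2: send(2) -> x = 2, yield 2.
Step 3: send(3) -> x = 5, yield 5.
Step 4: send(4) -> x = 9, yield 9.
Therefore result = [2, 5, 9].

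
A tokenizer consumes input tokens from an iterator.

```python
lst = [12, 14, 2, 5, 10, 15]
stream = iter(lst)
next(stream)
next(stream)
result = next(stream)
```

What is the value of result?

Step 1: Create iterator over [12, 14, 2, 5, 10, 15].
Step 2: next() consumes 12.
Step 3: next() consumes 14.
Step 4: next() returns 2.
Therefore result = 2.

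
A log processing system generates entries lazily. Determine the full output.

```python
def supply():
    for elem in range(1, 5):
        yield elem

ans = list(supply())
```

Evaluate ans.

Step 1: The generator yields each value from range(1, 5).
Step 2: list() consumes all yields: [1, 2, 3, 4].
Therefore ans = [1, 2, 3, 4].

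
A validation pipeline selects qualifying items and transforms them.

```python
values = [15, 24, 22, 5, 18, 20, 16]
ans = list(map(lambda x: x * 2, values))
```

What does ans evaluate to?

Step 1: Apply lambda x: x * 2 to each element:
  15 -> 30
  24 -> 48
  22 -> 44
  5 -> 10
  18 -> 36
  20 -> 40
  16 -> 32
Therefore ans = [30, 48, 44, 10, 36, 40, 32].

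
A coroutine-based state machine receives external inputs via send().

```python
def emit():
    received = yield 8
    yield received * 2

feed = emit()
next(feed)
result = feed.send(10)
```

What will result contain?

Step 1: next(feed) advances to first yield, producing 8.
Step 2: send(10) resumes, received = 10.
Step 3: yield received * 2 = 10 * 2 = 20.
Therefore result = 20.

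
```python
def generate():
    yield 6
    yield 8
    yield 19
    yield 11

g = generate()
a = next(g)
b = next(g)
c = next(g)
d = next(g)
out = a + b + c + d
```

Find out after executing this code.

Step 1: Create generator and consume all values:
  a = next(g) = 6
  b = next(g) = 8
  c = next(g) = 19
  d = next(g) = 11
Step 2: out = 6 + 8 + 19 + 11 = 44.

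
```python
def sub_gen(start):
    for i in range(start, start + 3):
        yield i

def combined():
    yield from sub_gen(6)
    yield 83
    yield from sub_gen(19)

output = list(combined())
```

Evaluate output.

Step 1: combined() delegates to sub_gen(6):
  yield 6
  yield 7
  yield 8
Step 2: yield 83
Step 3: Delegates to sub_gen(19):
  yield 19
  yield 20
  yield 21
Therefore output = [6, 7, 8, 83, 19, 20, 21].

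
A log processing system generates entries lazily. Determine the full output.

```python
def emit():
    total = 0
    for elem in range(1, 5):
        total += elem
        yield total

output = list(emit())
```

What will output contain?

Step 1: Generator accumulates running sum:
  elem=1: total = 1, yield 1
  elem=2: total = 3, yield 3
  elem=3: total = 6, yield 6
  elem=4: total = 10, yield 10
Therefore output = [1, 3, 6, 10].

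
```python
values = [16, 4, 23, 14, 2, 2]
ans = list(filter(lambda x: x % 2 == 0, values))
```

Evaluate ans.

Step 1: Filter elements divisible by 2:
  16 % 2 = 0: kept
  4 % 2 = 0: kept
  23 % 2 = 1: removed
  14 % 2 = 0: kept
  2 % 2 = 0: kept
  2 % 2 = 0: kept
Therefore ans = [16, 4, 14, 2, 2].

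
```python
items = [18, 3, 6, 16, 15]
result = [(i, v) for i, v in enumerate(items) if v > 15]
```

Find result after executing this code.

Step 1: Filter enumerate([18, 3, 6, 16, 15]) keeping v > 15:
  (0, 18): 18 > 15, included
  (1, 3): 3 <= 15, excluded
  (2, 6): 6 <= 15, excluded
  (3, 16): 16 > 15, included
  (4, 15): 15 <= 15, excluded
Therefore result = [(0, 18), (3, 16)].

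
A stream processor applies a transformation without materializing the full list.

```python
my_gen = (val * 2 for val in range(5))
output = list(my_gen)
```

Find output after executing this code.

Step 1: For each val in range(5), compute val*2:
  val=0: 0*2 = 0
  val=1: 1*2 = 2
  val=2: 2*2 = 4
  val=3: 3*2 = 6
  val=4: 4*2 = 8
Therefore output = [0, 2, 4, 6, 8].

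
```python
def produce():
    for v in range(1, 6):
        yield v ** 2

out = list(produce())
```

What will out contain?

Step 1: For each v in range(1, 6), yield v**2:
  v=1: yield 1**2 = 1
  v=2: yield 2**2 = 4
  v=3: yield 3**2 = 9
  v=4: yield 4**2 = 16
  v=5: yield 5**2 = 25
Therefore out = [1, 4, 9, 16, 25].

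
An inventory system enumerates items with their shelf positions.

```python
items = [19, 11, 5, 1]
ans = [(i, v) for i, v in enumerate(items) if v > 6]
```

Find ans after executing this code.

Step 1: Filter enumerate([19, 11, 5, 1]) keeping v > 6:
  (0, 19): 19 > 6, included
  (1, 11): 11 > 6, included
  (2, 5): 5 <= 6, excluded
  (3, 1): 1 <= 6, excluded
Therefore ans = [(0, 19), (1, 11)].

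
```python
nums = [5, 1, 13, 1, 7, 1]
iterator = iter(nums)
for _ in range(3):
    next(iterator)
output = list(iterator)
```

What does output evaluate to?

Step 1: Create iterator over [5, 1, 13, 1, 7, 1].
Step 2: Advance 3 positions (consuming [5, 1, 13]).
Step 3: list() collects remaining elements: [1, 7, 1].
Therefore output = [1, 7, 1].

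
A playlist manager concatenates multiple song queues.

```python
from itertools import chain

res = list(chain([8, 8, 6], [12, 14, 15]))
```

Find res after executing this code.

Step 1: chain() concatenates iterables: [8, 8, 6] + [12, 14, 15].
Therefore res = [8, 8, 6, 12, 14, 15].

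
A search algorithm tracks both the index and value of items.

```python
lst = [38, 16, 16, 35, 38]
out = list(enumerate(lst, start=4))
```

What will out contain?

Step 1: enumerate with start=4:
  (4, 38)
  (5, 16)
  (6, 16)
  (7, 35)
  (8, 38)
Therefore out = [(4, 38), (5, 16), (6, 16), (7, 35), (8, 38)].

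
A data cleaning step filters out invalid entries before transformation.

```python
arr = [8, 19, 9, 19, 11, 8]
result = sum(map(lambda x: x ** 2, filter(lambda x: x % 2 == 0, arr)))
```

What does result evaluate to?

Step 1: Filter even numbers from [8, 19, 9, 19, 11, 8]: [8, 8]
Step 2: Square each: [64, 64]
Step 3: Sum = 128.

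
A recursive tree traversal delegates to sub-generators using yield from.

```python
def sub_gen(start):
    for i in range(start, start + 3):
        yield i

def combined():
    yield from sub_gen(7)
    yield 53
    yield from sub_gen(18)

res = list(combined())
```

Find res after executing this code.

Step 1: combined() delegates to sub_gen(7):
  yield 7
  yield 8
  yield 9
Step 2: yield 53
Step 3: Delegates to sub_gen(18):
  yield 18
  yield 19
  yield 20
Therefore res = [7, 8, 9, 53, 18, 19, 20].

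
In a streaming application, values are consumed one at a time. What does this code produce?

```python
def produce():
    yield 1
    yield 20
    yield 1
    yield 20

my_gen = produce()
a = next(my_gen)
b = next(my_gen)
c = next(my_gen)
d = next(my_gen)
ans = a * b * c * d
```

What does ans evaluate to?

Step 1: Create generator and consume all values:
  a = next(my_gen) = 1
  b = next(my_gen) = 20
  c = next(my_gen) = 1
  d = next(my_gen) = 20
Step 2: ans = 1 * 20 * 1 * 20 = 400.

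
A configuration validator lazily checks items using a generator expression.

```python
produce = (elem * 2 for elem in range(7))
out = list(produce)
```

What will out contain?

Step 1: For each elem in range(7), compute elem*2:
  elem=0: 0*2 = 0
  elem=1: 1*2 = 2
  elem=2: 2*2 = 4
  elem=3: 3*2 = 6
  elem=4: 4*2 = 8
  elem=5: 5*2 = 10
  elem=6: 6*2 = 12
Therefore out = [0, 2, 4, 6, 8, 10, 12].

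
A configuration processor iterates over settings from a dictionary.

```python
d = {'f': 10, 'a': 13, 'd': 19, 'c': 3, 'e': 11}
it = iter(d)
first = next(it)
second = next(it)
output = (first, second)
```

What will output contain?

Step 1: iter(d) iterates over keys: ['f', 'a', 'd', 'c', 'e'].
Step 2: first = next(it) = 'f', second = next(it) = 'a'.
Therefore output = ('f', 'a').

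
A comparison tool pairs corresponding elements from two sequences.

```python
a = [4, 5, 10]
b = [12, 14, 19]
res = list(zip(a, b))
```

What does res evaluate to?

Step 1: zip pairs elements at same index:
  Index 0: (4, 12)
  Index 1: (5, 14)
  Index 2: (10, 19)
Therefore res = [(4, 12), (5, 14), (10, 19)].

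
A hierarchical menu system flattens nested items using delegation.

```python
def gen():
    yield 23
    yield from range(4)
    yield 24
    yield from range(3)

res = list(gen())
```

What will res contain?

Step 1: Trace yields in order:
  yield 23
  yield 0
  yield 1
  yield 2
  yield 3
  yield 24
  yield 0
  yield 1
  yield 2
Therefore res = [23, 0, 1, 2, 3, 24, 0, 1, 2].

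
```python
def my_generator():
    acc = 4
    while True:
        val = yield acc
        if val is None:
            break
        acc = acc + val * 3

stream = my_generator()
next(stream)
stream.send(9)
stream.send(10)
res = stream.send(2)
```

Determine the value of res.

Step 1: next() -> yield acc=4.
Step 2: send(9) -> val=9, acc = 4 + 9*3 = 31, yield 31.
Step 3: send(10) -> val=10, acc = 31 + 10*3 = 61, yield 61.
Step 4: send(2) -> val=2, acc = 61 + 2*3 = 67, yield 67.
Therefore res = 67.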